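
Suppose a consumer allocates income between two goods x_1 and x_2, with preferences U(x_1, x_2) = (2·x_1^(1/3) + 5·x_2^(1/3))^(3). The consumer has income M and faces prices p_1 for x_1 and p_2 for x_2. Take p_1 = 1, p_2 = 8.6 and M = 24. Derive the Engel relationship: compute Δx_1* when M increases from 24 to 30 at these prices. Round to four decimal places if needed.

MRS = MU_x_1/MU_x_2 = (2/5)·(x_2/x_1)^(2/3). Set equal to p_1/p_2.
Hence x_2/x_1 = ((5/2)·p_1/p_2)^(1/(2/3)), i.e. raised to the 1.5 power.
Substitute x_2 = (x_2/x_1)·x_1 into the budget: x_1* = M/(p_1 + p_2·(x_2/x_1)).
Numerically x_2/x_1 = 0.156734, so x_1* = 24/(1 + 8.6·0.156734) = 10.2219.
At M' = 30: x_1* = 12.7773. Change: 12.7773 − 10.2219 = 2.5555.

Δx_1* = 2.5555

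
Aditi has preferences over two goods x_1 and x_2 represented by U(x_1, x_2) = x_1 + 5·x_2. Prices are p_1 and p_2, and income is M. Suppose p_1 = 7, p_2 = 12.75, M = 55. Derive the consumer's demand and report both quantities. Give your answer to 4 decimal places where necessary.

Perfect substitutes: compare marginal utility per dollar. 1/p_1 vs 5/p_2 → 0.1429 vs 0.3922.
x_2 gives more utility per dollar, so spend all income on x_2: x_2* = M/p_2, x_1* = 0.
Numerically: x_1* = 0, x_2* = 4.3137.

x_1* = 0, x_2* = 4.3137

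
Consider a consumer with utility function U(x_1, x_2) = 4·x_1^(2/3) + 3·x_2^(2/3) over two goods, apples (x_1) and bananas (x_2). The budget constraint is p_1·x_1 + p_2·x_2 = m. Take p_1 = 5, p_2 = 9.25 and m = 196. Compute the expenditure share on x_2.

share on x_2 = 0.1097

MRS = MU_x_1/MU_x_2 = (4/3)·(x_2/x_1)^(1/3). Set equal to p_1/p_2.
Hence x_2/x_1 = ((3/4)·p_1/p_2)^(1/(1/3)), i.e. raised to the 3 power.
Substitute x_2 = (x_2/x_1)·x_1 into the budget: x_1* = m/(p_1 + p_2·(x_2/x_1)).
Numerically x_2/x_1 = 0.06663, so x_1* = 196/(5 + 9.25·0.06663) = 34.8983 and x_2* = 0.06663·34.8983 = 2.3253.
Expenditure on x_2: 9.25·2.3253 = 21.5087; share = 0.1097.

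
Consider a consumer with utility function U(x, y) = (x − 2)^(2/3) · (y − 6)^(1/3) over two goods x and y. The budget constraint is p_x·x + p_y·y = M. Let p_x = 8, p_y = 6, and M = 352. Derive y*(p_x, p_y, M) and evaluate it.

Substituting into the budget: x* = 2 + 2/3·(M − 2·p_x − 6·p_y)/p_x, and y* = 6 + 1/3·(…)/p_y.
Discretionary income = 352 − 2·8 − 6·6 = 300; y* = 6 + 1/3·300/6 = 22.6667.

y* = 22.6667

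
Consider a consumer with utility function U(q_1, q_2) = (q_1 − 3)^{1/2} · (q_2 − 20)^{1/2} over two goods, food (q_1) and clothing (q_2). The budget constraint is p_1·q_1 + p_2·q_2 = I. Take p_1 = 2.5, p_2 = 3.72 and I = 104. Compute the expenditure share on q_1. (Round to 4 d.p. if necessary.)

Let q_1' = q_1−3, q_2' = q_2−20. MRS = q_2'/q_1' = p_1/p_2.
After buying the subsistence bundle (3, 20), a share 0.5 of the remaining income goes to q_1: q_1* = 3 + 0.5·(I − 3p_1 − 20p_2)/p_1.
Discretionary income = 104 − 3·2.5 − 20·3.72 = 22.1; q_1* = 3 + 0.5·22.1/2.5 = 7.42; q_2* = 20 + 0.5·22.1/3.72 = 22.9704.
Expenditure on q_1: 2.5·7.42 = 18.55; share = 0.1784.

share on q_1 = 0.1784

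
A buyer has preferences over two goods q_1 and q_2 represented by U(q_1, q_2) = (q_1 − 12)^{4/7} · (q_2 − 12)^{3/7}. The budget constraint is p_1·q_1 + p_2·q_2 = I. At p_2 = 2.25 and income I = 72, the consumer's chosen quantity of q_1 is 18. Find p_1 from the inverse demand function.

p_1 = 2

This is Cobb-Douglas in (q_1−12, q_2−12): tangency gives 4/7·p_2·(q_2−12) = 3/7·p_1·(q_1−12).
After buying the subsistence bundle (12, 12), a share 4/7 of the remaining income goes to q_1: q_1* = 12 + 4/7·(I − 12p_1 − 12p_2)/p_1.
Set q_1* = 18 in the demand function and solve for p_1: p_1 = 2.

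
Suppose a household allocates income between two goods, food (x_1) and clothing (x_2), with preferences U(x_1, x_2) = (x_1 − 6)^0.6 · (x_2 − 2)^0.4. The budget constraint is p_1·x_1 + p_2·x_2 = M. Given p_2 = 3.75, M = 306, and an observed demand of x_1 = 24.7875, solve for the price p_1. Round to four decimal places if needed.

This is Cobb-Douglas in (x_1−6, x_2−2): tangency gives 0.6·p_2·(x_2−2) = 0.4·p_1·(x_1−6).
Substituting into the budget: x_1* = 6 + 0.6·(M − 6·p_1 − 2·p_2)/p_1, and x_2* = 2 + 0.4·(…)/p_2.
Set x_1* = 24.7875 in the demand function and solve for p_1: p_1 = 8.

p_1 = 8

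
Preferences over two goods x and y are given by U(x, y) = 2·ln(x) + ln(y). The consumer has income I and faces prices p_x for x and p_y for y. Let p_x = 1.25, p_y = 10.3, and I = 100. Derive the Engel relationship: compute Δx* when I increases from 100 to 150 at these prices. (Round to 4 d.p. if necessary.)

MU_x/MU_y = (2·y)/(x); tangency sets this equal to p_x/p_y.
So 2·p_y·y = p_x·x; combined with the budget, a share 2/3 of income goes to x.
Demand: x*(p_x,p_y,I) = 2/3·I/p_x and y* = 1/3·I/p_y.
At p_x=1.25, p_y=10.3, I=100: x* = 2/3·100/1.25 = 53.3333.
At I' = 150: x* = 80. Change: 80 − 53.3333 = 26.6667.

Δx* = 26.6667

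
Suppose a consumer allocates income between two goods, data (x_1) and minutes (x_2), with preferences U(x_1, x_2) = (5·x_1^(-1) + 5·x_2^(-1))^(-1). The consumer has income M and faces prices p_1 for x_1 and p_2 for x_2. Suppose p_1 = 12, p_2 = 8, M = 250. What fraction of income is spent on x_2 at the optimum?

share on x_2 = 0.4495

MU_x_1 ∝ 5·x_1^(-2), MU_x_2 ∝ 5·x_2^(-2), so MRS = (x_2/x_1)^(2) = p_1/p_2.
Hence x_2/x_1 = (p_1/p_2)^(1/(2)), i.e. raised to the 0.5 power.
With the ratio pinned down, the budget gives x_1* = M/(p_1 + p_2·(x_2/x_1)) and x_2* = (x_2/x_1)·x_1*.
Numerically x_2/x_1 = 1.224745, so x_1* = 250/(12 + 8·1.224745) = 11.469 and x_2* = 1.224745·11.469 = 14.0466.
Expenditure on x_2: 8·14.0466 = 112.3724; share = 0.4495.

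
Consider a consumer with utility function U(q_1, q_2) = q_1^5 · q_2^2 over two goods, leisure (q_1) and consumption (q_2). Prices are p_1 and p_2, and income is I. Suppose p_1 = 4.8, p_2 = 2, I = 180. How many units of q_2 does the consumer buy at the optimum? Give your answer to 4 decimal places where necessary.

The MRS is (5/2)·q_2/q_1. Set MRS = p_1/p_2.
So 5·p_2·q_2 = 2·p_1·q_1; combined with the budget, a share 5/7 of income goes to q_1.
Demand: q_1*(p_1,p_2,I) = 5/7·I/p_1 and q_2* = 2/7·I/p_2.
At p_1=4.8, p_2=2, I=180: q_2* = 2/7·180/2 = 25.7143.

q_2* = 25.7143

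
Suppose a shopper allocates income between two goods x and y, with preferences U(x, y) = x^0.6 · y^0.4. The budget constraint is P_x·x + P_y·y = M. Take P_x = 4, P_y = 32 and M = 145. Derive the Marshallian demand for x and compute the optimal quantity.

x* = 21.75

Tangency: MRS = (3/2)·y/x = P_x/P_y.
Rearranging, P_y·y = (2/3)·P_x·x. Substituting into the budget gives P_x·x·(1 + (2/3)) = M.
Demand: x*(P_x,P_y,M) = 0.6·M/P_x and y* = 0.4·M/P_y.
At P_x=4, P_y=32, M=145: x* = 0.6·145/4 = 21.75.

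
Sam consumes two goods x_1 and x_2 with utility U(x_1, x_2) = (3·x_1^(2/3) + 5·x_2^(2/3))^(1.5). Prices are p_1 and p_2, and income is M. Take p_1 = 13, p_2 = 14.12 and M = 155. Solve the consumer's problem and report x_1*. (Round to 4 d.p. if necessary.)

x_1* = 2.4213

MRS = MU_x_1/MU_x_2 = (3/5)·(x_2/x_1)^(1/3). Set equal to p_1/p_2.
Hence x_2/x_1 = ((5/3)·p_1/p_2)^(1/(1/3)), i.e. raised to the 3 power.
With the ratio pinned down, the budget gives x_1* = M/(p_1 + p_2·(x_2/x_1)) and x_2* = (x_2/x_1)·x_1*.
Numerically x_2/x_1 = 3.613035, so x_1* = 155/(13 + 14.12·3.613035) = 2.4213.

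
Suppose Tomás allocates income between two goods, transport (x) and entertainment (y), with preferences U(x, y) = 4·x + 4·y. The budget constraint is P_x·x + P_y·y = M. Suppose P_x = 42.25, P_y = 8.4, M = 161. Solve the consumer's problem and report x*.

x* = 0

Linear utility — the consumer picks whichever good has higher MU/price: 4/42.25 = 0.0947 vs 4/8.4 = 0.4762.
y gives more utility per dollar, so spend all income on y: y* = M/P_y, x* = 0.
Numerically: x* = 0, y* = 19.1667.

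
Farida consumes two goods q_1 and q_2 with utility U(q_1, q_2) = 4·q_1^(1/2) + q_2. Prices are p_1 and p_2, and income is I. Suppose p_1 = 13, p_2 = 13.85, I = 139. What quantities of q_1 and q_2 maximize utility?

q_1* = 4.5402, q_2* = 5.7746

MU_q_1 = 2/√q_1, MU_q_2 = 1. Tangency: 2/√q_1 = p_1/p_2.
Thus q_1* = (2·p_2/p_1)² — independent of I — with the rest of income spent on q_2.
Plugging in: q_1* = (2·13.85/13)² = 4.5402, q_2* = 5.7746.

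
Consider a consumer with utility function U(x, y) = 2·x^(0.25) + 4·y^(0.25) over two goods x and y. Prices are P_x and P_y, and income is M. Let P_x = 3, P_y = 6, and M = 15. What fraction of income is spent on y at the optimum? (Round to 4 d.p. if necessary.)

share on y = 0.6667

MU_x ∝ 2·x^(-0.75), MU_y ∝ 4·y^(-0.75), so MRS = (1/2)·(y/x)^(0.75) = P_x/P_y.
Solve for the ratio: y/x = [2·P_x/P_y]^(4/3).
Substitute y = (y/x)·x into the budget: x* = M/(P_x + P_y·(y/x)).
Numerically y/x = 1, so x* = 15/(3 + 6·1) = 1.6667 and y* = 1·1.6667 = 1.6667.
Expenditure on y: 6·1.6667 = 10; share = 0.6667.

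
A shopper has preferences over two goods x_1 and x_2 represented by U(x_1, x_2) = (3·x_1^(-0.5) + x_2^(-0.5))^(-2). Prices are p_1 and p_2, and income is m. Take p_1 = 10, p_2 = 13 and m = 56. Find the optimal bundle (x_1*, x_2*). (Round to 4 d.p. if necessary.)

x_1* = 3.6729, x_2* = 1.4824

From the CES first-order condition, 3·(x_2/x_1)^(1.5) = p_1/p_2.
Solve for the ratio: x_2/x_1 = [(1/3)·p_1/p_2]^(2/3).
With the ratio pinned down, the budget gives x_1* = m/(p_1 + p_2·(x_2/x_1)) and x_2* = (x_2/x_1)·x_1*.
Numerically x_2/x_1 = 0.403605, so x_1* = 56/(10 + 13·0.403605) = 3.6729 and x_2* = 0.403605·3.6729 = 1.4824.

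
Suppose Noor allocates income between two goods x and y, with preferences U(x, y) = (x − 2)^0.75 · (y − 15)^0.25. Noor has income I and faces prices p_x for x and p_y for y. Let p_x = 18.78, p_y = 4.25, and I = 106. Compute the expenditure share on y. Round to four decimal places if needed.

share on y = 0.6125

MRS = 3·(y−15)/(x−2). Tangency with p_x/p_y gives y−15 = (1/3)·(p_x/p_y)·(x−2).
After buying the subsistence bundle (2, 15), a share 0.75 of the remaining income goes to x: x* = 2 + 0.75·(I − 2p_x − 15p_y)/p_x.
Discretionary income = 106 − 2·18.78 − 15·4.25 = 4.69; x* = 2 + 0.75·4.69/18.78 = 2.1873; y* = 15 + 0.25·4.69/4.25 = 15.2759.
Expenditure on y: 4.25·15.2759 = 64.9225; share = 0.6125.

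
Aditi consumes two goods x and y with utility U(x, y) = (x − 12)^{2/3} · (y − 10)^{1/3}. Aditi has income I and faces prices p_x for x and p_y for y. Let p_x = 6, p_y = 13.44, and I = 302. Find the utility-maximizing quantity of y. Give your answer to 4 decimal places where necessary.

y* = 12.371

This is Cobb-Douglas in (x−12, y−10): tangency gives 2/3·p_y·(y−10) = 1/3·p_x·(x−12).
Substituting into the budget: x* = 12 + 2/3·(I − 12·p_x − 10·p_y)/p_x, and y* = 10 + 1/3·(…)/p_y.
Discretionary income = 302 − 12·6 − 10·13.44 = 95.6; y* = 10 + 1/3·95.6/13.44 = 12.371.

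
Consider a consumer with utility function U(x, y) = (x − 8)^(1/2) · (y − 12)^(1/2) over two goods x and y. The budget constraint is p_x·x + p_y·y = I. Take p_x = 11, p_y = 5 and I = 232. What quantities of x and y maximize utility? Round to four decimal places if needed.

x* = 11.8182, y* = 20.4

Substituting into the budget: x* = 8 + 0.5·(I − 8·p_x − 12·p_y)/p_x, and y* = 12 + 0.5·(…)/p_y.
Discretionary income = 232 − 8·11 − 12·5 = 84; x* = 8 + 0.5·84/11 = 11.8182; y* = 12 + 0.5·84/5 = 20.4.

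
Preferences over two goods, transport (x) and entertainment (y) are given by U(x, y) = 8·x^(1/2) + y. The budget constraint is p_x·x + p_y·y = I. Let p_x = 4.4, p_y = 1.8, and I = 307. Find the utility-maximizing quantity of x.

MU_x = 4/√x, MU_y = 1. Tangency: 4/√x = p_x/p_y.
Solve: √x = 4·p_y/p_x, so x*(p_x,p_y) = (4·p_y/p_x)², and y* = (I − p_x·x*)/p_y.
Plugging in: x* = (4·1.8/4.4)² = 2.6777.

x* = 2.6777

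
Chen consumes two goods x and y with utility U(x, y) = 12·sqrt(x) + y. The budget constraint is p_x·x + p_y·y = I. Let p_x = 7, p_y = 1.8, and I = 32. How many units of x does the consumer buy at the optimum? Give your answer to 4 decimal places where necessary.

x* = 2.3804

Solve: √x = 6·p_y/p_x, so x*(p_x,p_y) = (6·p_y/p_x)², and y* = (I − p_x·x*)/p_y.
Plugging in: x* = (6·1.8/7)² = 2.3804.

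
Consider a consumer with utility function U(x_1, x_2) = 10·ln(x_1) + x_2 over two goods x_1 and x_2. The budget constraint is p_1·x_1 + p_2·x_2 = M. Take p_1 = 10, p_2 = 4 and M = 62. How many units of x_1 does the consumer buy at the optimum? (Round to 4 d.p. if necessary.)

x_1* = 4

Set MRS = p_1/p_2: (10/x_1)/1 = p_1/p_2.
So x_1*(p_1,p_2) = 10·p_2/p_1, independent of income; and x_2* = (M − 10·p_2)/p_2.
At the given prices: x_1* = 10·4/10 = 4.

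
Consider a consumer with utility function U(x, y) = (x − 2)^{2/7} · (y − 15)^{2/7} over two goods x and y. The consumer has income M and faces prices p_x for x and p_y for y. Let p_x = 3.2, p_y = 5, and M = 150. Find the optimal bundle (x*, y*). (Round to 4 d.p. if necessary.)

MRS = (y−15)/(x−2). Tangency with p_x/p_y gives y−15 = (p_x/p_y)·(x−2).
After buying the subsistence bundle (2, 15), a share 0.5 of the remaining income goes to x: x* = 2 + 0.5·(M − 2p_x − 15p_y)/p_x.
Discretionary income = 150 − 2·3.2 − 15·5 = 68.6; x* = 2 + 0.5·68.6/3.2 = 12.7188; y* = 15 + 0.5·68.6/5 = 21.86.

x* = 12.7188, y* = 21.86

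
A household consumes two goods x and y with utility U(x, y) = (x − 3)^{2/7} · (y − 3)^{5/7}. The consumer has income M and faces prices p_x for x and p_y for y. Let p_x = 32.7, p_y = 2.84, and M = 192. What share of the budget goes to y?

share on y = 0.362

Let x' = x−3, y' = y−3. MRS = (2/5)·y'/x' = p_x/p_y.
After buying the subsistence bundle (3, 3), a share 2/7 of the remaining income goes to x: x* = 3 + 2/7·(M − 3p_x − 3p_y)/p_x.
Discretionary income = 192 − 3·32.7 − 3·2.84 = 85.38; x* = 3 + 2/7·85.38/32.7 = 3.746; y* = 3 + 5/7·85.38/2.84 = 24.4738.
Expenditure on y: 2.84·24.4738 = 69.5057; share = 0.362.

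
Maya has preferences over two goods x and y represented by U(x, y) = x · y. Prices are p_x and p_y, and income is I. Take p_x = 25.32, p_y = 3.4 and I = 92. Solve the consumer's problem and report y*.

MU_x/MU_y = (y)/(x); tangency sets this equal to p_x/p_y.
Rearranging, p_y·y = p_x·x. Substituting into the budget gives p_x·x·(1 + 1) = I.
Demand: x*(p_x,p_y,I) = 0.5·I/p_x and y* = 0.5·I/p_y.
At p_x=25.32, p_y=3.4, I=92: y* = 0.5·92/3.4 = 13.5294.

y* = 13.5294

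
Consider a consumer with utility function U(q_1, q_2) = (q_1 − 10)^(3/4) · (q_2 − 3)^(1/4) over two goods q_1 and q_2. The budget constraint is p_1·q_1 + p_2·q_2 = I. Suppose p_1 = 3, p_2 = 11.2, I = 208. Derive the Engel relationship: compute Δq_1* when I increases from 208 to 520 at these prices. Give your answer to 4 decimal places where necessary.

Δq_1* = 78

This is Cobb-Douglas in (q_1−10, q_2−3): tangency gives 0.75·p_2·(q_2−3) = 0.25·p_1·(q_1−10).
After buying the subsistence bundle (10, 3), a share 0.75 of the remaining income goes to q_1: q_1* = 10 + 0.75·(I − 10p_1 − 3p_2)/p_1.
Discretionary income = 208 − 10·3 − 3·11.2 = 144.4; q_1* = 10 + 0.75·144.4/3 = 46.1.
At I' = 520: q_1* = 124.1. Change: 124.1 − 46.1 = 78.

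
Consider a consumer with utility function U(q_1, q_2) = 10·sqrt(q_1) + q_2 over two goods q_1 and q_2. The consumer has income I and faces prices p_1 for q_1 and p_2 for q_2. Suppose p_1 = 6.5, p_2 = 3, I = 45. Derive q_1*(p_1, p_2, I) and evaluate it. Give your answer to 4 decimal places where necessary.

q_1* = 5.3254

Set MRS = p_1/p_2: 5·q_1^(−1/2) = p_1/p_2.
Thus q_1* = (5·p_2/p_1)² — independent of I — with the rest of income spent on q_2.
Plugging in: q_1* = (5·3/6.5)² = 5.3254.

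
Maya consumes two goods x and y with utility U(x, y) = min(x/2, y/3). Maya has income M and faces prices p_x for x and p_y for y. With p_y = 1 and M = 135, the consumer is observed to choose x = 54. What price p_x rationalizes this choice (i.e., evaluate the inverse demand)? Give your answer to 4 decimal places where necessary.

p_x = 1

With perfect complements, no substitution: consume in ratio x:y = 2:3.
Budget: p_x·x + p_y·(3/2)·x = M, so (2·p_x + 3·p_y)·x = 2·M.
Demand: x*(p_x,p_y,M) = 2·M/(2·p_x + 3·p_y), y* = 3·M/(2·p_x + 3·p_y).
Set x* = 54 in the demand function and solve for p_x: p_x = 1.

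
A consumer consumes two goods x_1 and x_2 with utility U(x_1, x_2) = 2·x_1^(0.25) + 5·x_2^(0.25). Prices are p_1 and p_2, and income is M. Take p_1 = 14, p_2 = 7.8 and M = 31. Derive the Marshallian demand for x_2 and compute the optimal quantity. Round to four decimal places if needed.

MU_x_1 ∝ 2·x_1^(-0.75), MU_x_2 ∝ 5·x_2^(-0.75), so MRS = (2/5)·(x_2/x_1)^(0.75) = p_1/p_2.
Solve for the ratio: x_2/x_1 = [(5/2)·p_1/p_2]^(4/3).
Substitute x_2 = (x_2/x_1)·x_1 into the budget: x_1* = M/(p_1 + p_2·(x_2/x_1)).
Numerically x_2/x_1 = 7.401128, so x_1* = 31/(14 + 7.8·7.401128) = 0.4322 and x_2* = 7.401128·0.4322 = 3.1986.

x_2* = 3.1986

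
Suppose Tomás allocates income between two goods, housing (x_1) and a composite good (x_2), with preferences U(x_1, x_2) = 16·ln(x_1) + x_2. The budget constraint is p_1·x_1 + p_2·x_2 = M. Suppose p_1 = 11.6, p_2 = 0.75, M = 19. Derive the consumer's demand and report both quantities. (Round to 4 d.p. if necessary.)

x_1* = 1.0345, x_2* = 9.3333

MU_x_1 = 16/x_1, MU_x_2 = 1. Tangency: 16/x_1 = p_1/p_2.
So x_1*(p_1,p_2) = 16·p_2/p_1, independent of income; and x_2* = (M − 16·p_2)/p_2.
At the given prices: x_1* = 16·0.75/11.6 = 1.0345, and x_2* = 9.3333.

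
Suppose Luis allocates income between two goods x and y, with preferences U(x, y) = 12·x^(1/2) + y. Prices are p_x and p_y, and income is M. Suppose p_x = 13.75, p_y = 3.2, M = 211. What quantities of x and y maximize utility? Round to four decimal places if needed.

Set MRS = p_x/p_y: 6·x^(−1/2) = p_x/p_y.
Thus x* = (6·p_y/p_x)² — independent of M — with the rest of income spent on y.
Plugging in: x* = (6·3.2/13.75)² = 1.9498, y* = 57.5593.

x* = 1.9498, y* = 57.5593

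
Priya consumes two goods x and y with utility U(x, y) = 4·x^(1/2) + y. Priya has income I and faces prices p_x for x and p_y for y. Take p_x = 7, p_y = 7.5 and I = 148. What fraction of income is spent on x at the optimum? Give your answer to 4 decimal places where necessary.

share on x = 0.2172

Utility is quasi-linear in y; the FOC for x is 2/√x = p_x/p_y.
Solve: √x = 2·p_y/p_x, so x*(p_x,p_y) = (2·p_y/p_x)², and y* = (I − p_x·x*)/p_y.
Plugging in: x* = (2·7.5/7)² = 4.5918, y* = 15.4476.
Expenditure on x: 7·4.5918 = 32.1429; share = 0.2172.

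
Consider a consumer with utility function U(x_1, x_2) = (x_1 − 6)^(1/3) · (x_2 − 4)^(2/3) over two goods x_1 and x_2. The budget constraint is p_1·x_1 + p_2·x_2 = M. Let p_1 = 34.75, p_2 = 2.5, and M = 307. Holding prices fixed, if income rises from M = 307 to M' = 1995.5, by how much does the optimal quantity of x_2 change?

Δx_2* = 450.2667

Substituting into the budget: x_1* = 6 + 1/3·(M − 6·p_1 − 4·p_2)/p_1, and x_2* = 4 + 2/3·(…)/p_2.
Discretionary income = 307 − 6·34.75 − 4·2.5 = 88.5; x_2* = 4 + 2/3·88.5/2.5 = 27.6.
At M' = 1995.5: x_2* = 477.8667. Change: 477.8667 − 27.6 = 450.2667.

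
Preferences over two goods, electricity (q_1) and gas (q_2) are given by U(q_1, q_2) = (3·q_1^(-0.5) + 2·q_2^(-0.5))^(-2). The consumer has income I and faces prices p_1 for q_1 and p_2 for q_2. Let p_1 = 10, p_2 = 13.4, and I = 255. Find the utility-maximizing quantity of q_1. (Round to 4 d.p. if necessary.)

q_1* = 13.8486

MU_q_1 ∝ 3·q_1^(-1.5), MU_q_2 ∝ 2·q_2^(-1.5), so MRS = (3/2)·(q_2/q_1)^(1.5) = p_1/p_2.
Hence q_2/q_1 = ((2/3)·p_1/p_2)^(1/(1.5)), i.e. raised to the 2/3 power.
Substitute q_2 = (q_2/q_1)·q_1 into the budget: q_1* = I/(p_1 + p_2·(q_2/q_1)).
Numerically q_2/q_1 = 0.627869, so q_1* = 255/(10 + 13.4·0.627869) = 13.8486.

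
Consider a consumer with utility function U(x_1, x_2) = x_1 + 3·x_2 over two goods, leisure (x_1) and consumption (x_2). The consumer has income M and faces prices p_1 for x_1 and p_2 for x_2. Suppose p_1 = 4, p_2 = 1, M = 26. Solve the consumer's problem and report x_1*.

x_1* = 0

Linear utility — the consumer picks whichever good has higher MU/price: 1/4 = 0.25 vs 3/1 = 3.
x_2 gives more utility per dollar, so spend all income on x_2: x_2* = M/p_2, x_1* = 0.
Numerically: x_1* = 0, x_2* = 26.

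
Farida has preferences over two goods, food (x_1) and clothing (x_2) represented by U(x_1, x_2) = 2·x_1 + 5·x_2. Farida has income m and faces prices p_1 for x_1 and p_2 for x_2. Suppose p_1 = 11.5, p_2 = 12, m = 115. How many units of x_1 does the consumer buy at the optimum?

x_1* = 0

Perfect substitutes: compare marginal utility per dollar. 2/p_1 vs 5/p_2 → 0.1739 vs 0.4167.
x_2 gives more utility per dollar, so spend all income on x_2: x_2* = m/p_2, x_1* = 0.
Numerically: x_1* = 0, x_2* = 9.5833.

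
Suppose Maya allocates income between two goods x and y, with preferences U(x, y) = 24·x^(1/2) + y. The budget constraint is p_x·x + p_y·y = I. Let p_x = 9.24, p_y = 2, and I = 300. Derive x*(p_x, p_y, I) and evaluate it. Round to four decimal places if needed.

x* = 6.7465

Solve: √x = 12·p_y/p_x, so x*(p_x,p_y) = (12·p_y/p_x)², and y* = (I − p_x·x*)/p_y.
Plugging in: x* = (12·2/9.24)² = 6.7465.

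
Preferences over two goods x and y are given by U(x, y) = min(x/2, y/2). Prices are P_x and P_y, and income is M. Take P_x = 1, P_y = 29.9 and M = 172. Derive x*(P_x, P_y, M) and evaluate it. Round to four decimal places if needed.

Leontief preferences: the optimum is at the kink where x/2 = y/2, i.e. y = x.
Budget: P_x·x + P_y·x = M, so (2·P_x + 2·P_y)·x = 2·M.
Demand: x*(P_x,P_y,M) = 2·M/(2·P_x + 2·P_y), y* = 2·M/(2·P_x + 2·P_y).
Here 2·1 + 2·29.9 = 61.8, giving x* = 5.5663.

x* = 5.5663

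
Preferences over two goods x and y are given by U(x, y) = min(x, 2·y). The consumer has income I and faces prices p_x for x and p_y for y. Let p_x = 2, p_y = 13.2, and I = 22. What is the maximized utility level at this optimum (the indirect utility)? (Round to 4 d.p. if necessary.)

With perfect complements, no substitution: consume in ratio x:y = 2:1.
Budget: p_x·x + p_y·(1/2)·x = I, so (2·p_x + p_y)·x = 2·I.
Demand: x*(p_x,p_y,I) = 2·I/(2·p_x + p_y), y* = I/(2·p_x + p_y).
Here 2·2 + 13.2 = 17.2, giving x* = 2.5581 and y* = 1.2791.
Utility at the optimum: U(2.5581, 1.2791) = 2.5581.

V = 2.5581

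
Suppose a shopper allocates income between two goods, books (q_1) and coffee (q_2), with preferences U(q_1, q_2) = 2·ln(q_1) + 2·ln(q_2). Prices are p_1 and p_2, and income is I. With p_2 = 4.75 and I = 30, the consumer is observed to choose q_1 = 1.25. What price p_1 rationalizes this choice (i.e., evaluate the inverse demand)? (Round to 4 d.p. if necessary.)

The MRS is q_2/q_1. Set MRS = p_1/p_2.
Rearranging, p_2·q_2 = p_1·q_1. Substituting into the budget gives p_1·q_1·(1 + 1) = I.
Demand: q_1*(p_1,p_2,I) = 0.5·I/p_1 and q_2* = 0.5·I/p_2.
Set q_1* = 1.25 in the demand function and solve for p_1: p_1 = 12.

p_1 = 12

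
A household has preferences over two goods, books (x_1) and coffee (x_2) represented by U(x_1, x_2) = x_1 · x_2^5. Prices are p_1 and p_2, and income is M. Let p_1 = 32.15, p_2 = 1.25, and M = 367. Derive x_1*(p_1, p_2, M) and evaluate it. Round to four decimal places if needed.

MU_x_1/MU_x_2 = (x_2)/(5·x_1); tangency sets this equal to p_1/p_2.
So p_2·x_2 = 5·p_1·x_1; combined with the budget, a share 1/6 of income goes to x_1.
Demand: x_1*(p_1,p_2,M) = 1/6·M/p_1 and x_2* = 5/6·M/p_2.
At p_1=32.15, p_2=1.25, M=367: x_1* = 1/6·367/32.15 = 1.9025.

x_1* = 1.9025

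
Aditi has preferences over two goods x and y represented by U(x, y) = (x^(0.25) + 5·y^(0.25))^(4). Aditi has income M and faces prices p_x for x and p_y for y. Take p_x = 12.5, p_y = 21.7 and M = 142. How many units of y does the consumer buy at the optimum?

MRS = MU_x/MU_y = (1/5)·(y/x)^(0.75). Set equal to p_x/p_y.
Hence y/x = (5·p_x/p_y)^(1/(0.75)), i.e. raised to the 4/3 power.
With the ratio pinned down, the budget gives x* = M/(p_x + p_y·(y/x)) and y* = (y/x)·x*.
Numerically y/x = 4.097891, so x* = 142/(12.5 + 21.7·4.097891) = 1.4001 and y* = 4.097891·1.4001 = 5.7373.

y* = 5.7373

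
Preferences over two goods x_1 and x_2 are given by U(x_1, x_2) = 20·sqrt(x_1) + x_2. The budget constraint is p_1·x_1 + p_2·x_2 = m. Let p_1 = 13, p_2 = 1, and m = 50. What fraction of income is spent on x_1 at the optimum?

share on x_1 = 0.1538

Utility is quasi-linear in x_2; the FOC for x_1 is 10/√x_1 = p_1/p_2.
Thus x_1* = (10·p_2/p_1)² — independent of m — with the rest of income spent on x_2.
Plugging in: x_1* = (10·1/13)² = 0.5917, x_2* = 42.3077.
Expenditure on x_1: 13·0.5917 = 7.6923; share = 0.1538.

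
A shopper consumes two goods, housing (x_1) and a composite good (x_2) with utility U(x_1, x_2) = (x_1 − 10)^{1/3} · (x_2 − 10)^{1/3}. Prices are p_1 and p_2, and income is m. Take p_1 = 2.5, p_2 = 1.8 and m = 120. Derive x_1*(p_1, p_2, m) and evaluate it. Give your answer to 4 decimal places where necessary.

x_1* = 25.4

This is Cobb-Douglas in (x_1−10, x_2−10): tangency gives 1/3·p_2·(x_2−10) = 1/3·p_1·(x_1−10).
After buying the subsistence bundle (10, 10), a share 0.5 of the remaining income goes to x_1: x_1* = 10 + 0.5·(m − 10p_1 − 10p_2)/p_1.
Discretionary income = 120 − 10·2.5 − 10·1.8 = 77; x_1* = 10 + 0.5·77/2.5 = 25.4.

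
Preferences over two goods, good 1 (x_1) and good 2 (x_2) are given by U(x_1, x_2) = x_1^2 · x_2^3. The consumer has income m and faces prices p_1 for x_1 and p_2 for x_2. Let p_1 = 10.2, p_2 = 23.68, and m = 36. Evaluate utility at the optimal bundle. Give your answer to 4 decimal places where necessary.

V = 1.5127

Demand: x_1*(p_1,p_2,m) = 0.4·m/p_1 and x_2* = 0.6·m/p_2.
At p_1=10.2, p_2=23.68, m=36: x_1* = 0.4·36/10.2 = 1.4118, x_2* = 0.9122.
Utility at the optimum: U(1.4118, 0.9122) = 1.5127.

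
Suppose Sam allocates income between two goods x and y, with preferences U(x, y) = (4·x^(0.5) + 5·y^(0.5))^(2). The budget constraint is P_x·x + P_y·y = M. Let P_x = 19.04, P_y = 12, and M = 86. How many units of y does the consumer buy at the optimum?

MRS = MU_x/MU_y = (4/5)·(y/x)^(0.5). Set equal to P_x/P_y.
Solve for the ratio: y/x = [(5/4)·P_x/P_y]^(2).
With the ratio pinned down, the budget gives x* = M/(P_x + P_y·(y/x)) and y* = (y/x)·x*.
Numerically y/x = 3.933611, so x* = 86/(19.04 + 12·3.933611) = 1.2982 and y* = 3.933611·1.2982 = 5.1068.

y* = 5.1068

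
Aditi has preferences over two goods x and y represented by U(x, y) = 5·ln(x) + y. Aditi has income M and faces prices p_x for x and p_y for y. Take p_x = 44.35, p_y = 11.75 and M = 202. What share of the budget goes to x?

share on x = 0.2908

Set MRS = p_x/p_y: (5/x)/1 = p_x/p_y.
So x*(p_x,p_y) = 5·p_y/p_x, independent of income; and y* = (M − 5·p_y)/p_y.
At the given prices: x* = 5·11.75/44.35 = 1.3247, and y* = 12.1915.
Expenditure on x: 44.35·1.3247 = 58.75; share = 0.2908.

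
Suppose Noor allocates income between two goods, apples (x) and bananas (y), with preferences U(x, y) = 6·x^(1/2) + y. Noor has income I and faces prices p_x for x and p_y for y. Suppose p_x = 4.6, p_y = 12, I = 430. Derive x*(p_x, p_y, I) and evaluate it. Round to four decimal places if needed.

Set MRS = p_x/p_y: 3·x^(−1/2) = p_x/p_y.
Thus x* = (3·p_y/p_x)² — independent of I — with the rest of income spent on y.
Plugging in: x* = (3·12/4.6)² = 61.2476.

x* = 61.2476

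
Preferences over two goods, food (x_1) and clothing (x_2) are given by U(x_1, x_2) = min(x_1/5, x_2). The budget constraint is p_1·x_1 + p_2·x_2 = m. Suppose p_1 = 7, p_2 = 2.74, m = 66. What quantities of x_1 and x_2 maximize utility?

Leontief preferences: the optimum is at the kink where x_1/5 = x_2/1, i.e. x_2 = (1/5)·x_1.
Budget: p_1·x_1 + p_2·(1/5)·x_1 = m, so (5·p_1 + p_2)·x_1 = 5·m.
Demand: x_1*(p_1,p_2,m) = 5·m/(5·p_1 + p_2), x_2* = m/(5·p_1 + p_2).
Here 5·7 + 2.74 = 37.74, giving x_1* = 8.744 and x_2* = 1.7488.

x_1* = 8.744, x_2* = 1.7488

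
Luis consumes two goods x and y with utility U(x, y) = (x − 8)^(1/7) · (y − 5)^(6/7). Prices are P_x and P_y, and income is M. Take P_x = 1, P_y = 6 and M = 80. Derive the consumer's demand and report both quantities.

This is Cobb-Douglas in (x−8, y−5): tangency gives 1/7·P_y·(y−5) = 6/7·P_x·(x−8).
After buying the subsistence bundle (8, 5), a share 1/7 of the remaining income goes to x: x* = 8 + 1/7·(M − 8P_x − 5P_y)/P_x.
Discretionary income = 80 − 8·1 − 5·6 = 42; x* = 8 + 1/7·42/1 = 14; y* = 5 + 6/7·42/6 = 11.

x* = 14, y* = 11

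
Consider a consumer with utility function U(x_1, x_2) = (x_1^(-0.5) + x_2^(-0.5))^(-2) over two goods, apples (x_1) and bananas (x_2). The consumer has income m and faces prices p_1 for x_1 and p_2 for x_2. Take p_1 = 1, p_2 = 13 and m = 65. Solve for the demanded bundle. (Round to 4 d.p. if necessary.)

MRS = MU_x_1/MU_x_2 = (x_2/x_1)^(1.5). Set equal to p_1/p_2.
Solve for the ratio: x_2/x_1 = [p_1/p_2]^(2/3).
With the ratio pinned down, the budget gives x_1* = m/(p_1 + p_2·(x_2/x_1)) and x_2* = (x_2/x_1)·x_1*.
Numerically x_2/x_1 = 0.180872, so x_1* = 65/(1 + 13·0.180872) = 19.3953 and x_2* = 0.180872·19.3953 = 3.5081.

x_1* = 19.3953, x_2* = 3.5081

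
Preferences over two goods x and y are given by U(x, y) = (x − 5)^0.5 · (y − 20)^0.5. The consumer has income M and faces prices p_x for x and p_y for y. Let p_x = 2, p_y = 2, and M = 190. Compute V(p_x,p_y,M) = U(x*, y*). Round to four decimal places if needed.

This is Cobb-Douglas in (x−5, y−20): tangency gives 0.5·p_y·(y−20) = 0.5·p_x·(x−5).
After buying the subsistence bundle (5, 20), a share 0.5 of the remaining income goes to x: x* = 5 + 0.5·(M − 5p_x − 20p_y)/p_x.
Discretionary income = 190 − 5·2 − 20·2 = 140; x* = 5 + 0.5·140/2 = 40; y* = 20 + 0.5·140/2 = 55.
Utility at the optimum: U(40, 55) = 35.

V = 35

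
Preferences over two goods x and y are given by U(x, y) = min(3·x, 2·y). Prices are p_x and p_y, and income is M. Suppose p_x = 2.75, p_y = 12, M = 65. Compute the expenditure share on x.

Leontief preferences: the optimum is at the kink where x/2 = y/3, i.e. y = (3/2)·x.
Budget: p_x·x + p_y·(3/2)·x = M, so (2·p_x + 3·p_y)·x = 2·M.
Demand: x*(p_x,p_y,M) = 2·M/(2·p_x + 3·p_y), y* = 3·M/(2·p_x + 3·p_y).
Here 2·2.75 + 3·12 = 41.5, giving x* = 3.1325 and y* = 4.6988.
Expenditure on x: 2.75·3.1325 = 8.6145; share = 0.1325.

share on x = 0.1325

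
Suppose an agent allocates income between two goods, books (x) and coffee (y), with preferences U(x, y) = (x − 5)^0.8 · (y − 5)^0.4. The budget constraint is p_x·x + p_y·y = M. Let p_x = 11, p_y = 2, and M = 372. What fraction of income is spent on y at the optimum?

share on y = 0.302

Discretionary income = 372 − 5·11 − 5·2 = 307; x* = 5 + 2/3·307/11 = 23.6061; y* = 5 + 1/3·307/2 = 56.1667.
Expenditure on y: 2·56.1667 = 112.3333; share = 0.302.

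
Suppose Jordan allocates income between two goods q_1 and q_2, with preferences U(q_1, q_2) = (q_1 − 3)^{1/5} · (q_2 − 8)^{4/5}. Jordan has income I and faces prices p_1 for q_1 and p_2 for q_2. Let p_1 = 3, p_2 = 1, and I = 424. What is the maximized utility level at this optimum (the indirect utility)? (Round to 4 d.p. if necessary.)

This is Cobb-Douglas in (q_1−3, q_2−8): tangency gives 0.2·p_2·(q_2−8) = 0.8·p_1·(q_1−3).
Substituting into the budget: q_1* = 3 + 0.2·(I − 3·p_1 − 8·p_2)/p_1, and q_2* = 8 + 0.8·(…)/p_2.
Discretionary income = 424 − 3·3 − 8·1 = 407; q_1* = 3 + 0.2·407/3 = 30.1333; q_2* = 8 + 0.8·407/1 = 333.6.
Utility at the optimum: U(30.1333, 333.6) = 198.0834.

V = 198.0834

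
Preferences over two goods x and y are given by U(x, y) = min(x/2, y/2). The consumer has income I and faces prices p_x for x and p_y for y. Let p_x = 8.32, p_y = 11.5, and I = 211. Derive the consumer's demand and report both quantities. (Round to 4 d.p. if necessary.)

Leontief preferences: the optimum is at the kink where x/2 = y/2, i.e. y = x.
Budget: p_x·x + p_y·x = I, so (2·p_x + 2·p_y)·x = 2·I.
Demand: x*(p_x,p_y,I) = 2·I/(2·p_x + 2·p_y), y* = 2·I/(2·p_x + 2·p_y).
Here 2·8.32 + 2·11.5 = 39.64, giving x* = 10.6458 and y* = 10.6458.

x* = 10.6458, y* = 10.6458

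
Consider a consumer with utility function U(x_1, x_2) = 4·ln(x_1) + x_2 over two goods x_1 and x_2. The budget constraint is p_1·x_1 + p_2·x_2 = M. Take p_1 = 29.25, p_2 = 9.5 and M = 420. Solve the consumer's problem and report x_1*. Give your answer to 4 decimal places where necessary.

x_1* = 1.2991

MU_x_1 = 4/x_1, MU_x_2 = 1. Tangency: 4/x_1 = p_1/p_2.
So x_1*(p_1,p_2) = 4·p_2/p_1, independent of income; and x_2* = (M − 4·p_2)/p_2.
At the given prices: x_1* = 4·9.5/29.25 = 1.2991.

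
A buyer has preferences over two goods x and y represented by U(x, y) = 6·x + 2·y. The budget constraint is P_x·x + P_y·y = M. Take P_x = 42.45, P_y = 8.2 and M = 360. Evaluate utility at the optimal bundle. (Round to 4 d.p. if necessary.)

Perfect substitutes: compare marginal utility per dollar. 6/P_x vs 2/P_y → 0.1413 vs 0.2439.
y gives more utility per dollar, so spend all income on y: y* = M/P_y, x* = 0.
Numerically: x* = 0, y* = 43.9024.
Utility at the optimum: U(0, 43.9024) = 87.8049.

V = 87.8049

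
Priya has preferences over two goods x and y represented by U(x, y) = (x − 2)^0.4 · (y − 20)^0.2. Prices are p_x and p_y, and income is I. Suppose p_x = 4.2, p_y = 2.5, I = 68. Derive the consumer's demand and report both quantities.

MRS = 2·(y−20)/(x−2). Tangency with p_x/p_y gives y−20 = (1/2)·(p_x/p_y)·(x−2).
After buying the subsistence bundle (2, 20), a share 2/3 of the remaining income goes to x: x* = 2 + 2/3·(I − 2p_x − 20p_y)/p_x.
Discretionary income = 68 − 2·4.2 − 20·2.5 = 9.6; x* = 2 + 2/3·9.6/4.2 = 3.5238; y* = 20 + 1/3·9.6/2.5 = 21.28.

x* = 3.5238, y* = 21.28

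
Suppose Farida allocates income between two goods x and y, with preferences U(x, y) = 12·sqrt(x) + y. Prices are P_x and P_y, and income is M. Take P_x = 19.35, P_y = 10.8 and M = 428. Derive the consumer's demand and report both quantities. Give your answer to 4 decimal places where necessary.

x* = 11.2147, y* = 19.5366

Set MRS = P_x/P_y: 6·x^(−1/2) = P_x/P_y.
Solve: √x = 6·P_y/P_x, so x*(P_x,P_y) = (6·P_y/P_x)², and y* = (M − P_x·x*)/P_y.
Plugging in: x* = (6·10.8/19.35)² = 11.2147, y* = 19.5366.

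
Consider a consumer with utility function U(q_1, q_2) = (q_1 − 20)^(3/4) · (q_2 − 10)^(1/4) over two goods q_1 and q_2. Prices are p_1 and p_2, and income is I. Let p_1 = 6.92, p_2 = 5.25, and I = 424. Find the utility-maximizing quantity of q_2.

q_2* = 21.1

Substituting into the budget: q_1* = 20 + 0.75·(I − 20·p_1 − 10·p_2)/p_1, and q_2* = 10 + 0.25·(…)/p_2.
Discretionary income = 424 − 20·6.92 − 10·5.25 = 233.1; q_2* = 10 + 0.25·233.1/5.25 = 21.1.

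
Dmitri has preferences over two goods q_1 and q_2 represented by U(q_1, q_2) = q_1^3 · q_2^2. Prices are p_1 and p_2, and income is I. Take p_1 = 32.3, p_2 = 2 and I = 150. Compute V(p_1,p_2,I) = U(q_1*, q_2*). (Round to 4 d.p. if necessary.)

V = 19469.844

Demand: q_1*(p_1,p_2,I) = 0.6·I/p_1 and q_2* = 0.4·I/p_2.
At p_1=32.3, p_2=2, I=150: q_1* = 0.6·150/32.3 = 2.7864, q_2* = 30.
Utility at the optimum: U(2.7864, 30) = 19469.844.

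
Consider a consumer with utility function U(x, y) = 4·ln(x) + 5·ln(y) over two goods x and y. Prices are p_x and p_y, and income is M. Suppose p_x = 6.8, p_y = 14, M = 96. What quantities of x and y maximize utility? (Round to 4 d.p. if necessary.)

x* = 6.2745, y* = 3.8095

The MRS is (4/5)·y/x. Set MRS = p_x/p_y.
Rearranging, p_y·y = (5/4)·p_x·x. Substituting into the budget gives p_x·x·(1 + (5/4)) = M.
Demand: x*(p_x,p_y,M) = 4/9·M/p_x and y* = 5/9·M/p_y.
At p_x=6.8, p_y=14, M=96: x* = 4/9·96/6.8 = 6.2745, y* = 3.8095.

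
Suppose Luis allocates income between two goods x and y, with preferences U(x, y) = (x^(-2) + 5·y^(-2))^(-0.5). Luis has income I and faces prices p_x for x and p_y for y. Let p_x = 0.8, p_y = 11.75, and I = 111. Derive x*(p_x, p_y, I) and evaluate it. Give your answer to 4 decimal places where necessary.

Numerically y/x = 0.698244, so x* = 111/(0.8 + 11.75·0.698244) = 12.3273.

x* = 12.3273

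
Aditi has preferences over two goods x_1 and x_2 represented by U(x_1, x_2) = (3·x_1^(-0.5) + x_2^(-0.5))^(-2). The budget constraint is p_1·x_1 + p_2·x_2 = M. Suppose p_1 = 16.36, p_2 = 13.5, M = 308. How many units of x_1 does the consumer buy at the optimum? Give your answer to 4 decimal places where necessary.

From the CES first-order condition, 3·(x_2/x_1)^(1.5) = p_1/p_2.
Solve for the ratio: x_2/x_1 = [(1/3)·p_1/p_2]^(2/3).
Substitute x_2 = (x_2/x_1)·x_1 into the budget: x_1* = M/(p_1 + p_2·(x_2/x_1)).
Numerically x_2/x_1 = 0.546452, so x_1* = 308/(16.36 + 13.5·0.546452) = 12.9755.

x_1* = 12.9755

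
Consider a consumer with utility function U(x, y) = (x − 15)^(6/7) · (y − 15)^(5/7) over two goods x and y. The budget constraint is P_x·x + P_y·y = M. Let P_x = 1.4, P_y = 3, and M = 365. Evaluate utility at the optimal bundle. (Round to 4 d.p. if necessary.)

V = 899.6297

MRS = (6/5)·(y−15)/(x−15). Tangency with P_x/P_y gives y−15 = (5/6)·(P_x/P_y)·(x−15).
After buying the subsistence bundle (15, 15), a share 6/11 of the remaining income goes to x: x* = 15 + 6/11·(M − 15P_x − 15P_y)/P_x.
Discretionary income = 365 − 15·1.4 − 15·3 = 299; x* = 15 + 6/11·299/1.4 = 131.4935; y* = 15 + 5/11·299/3 = 60.303.
Utility at the optimum: U(131.4935, 60.303) = 899.6297.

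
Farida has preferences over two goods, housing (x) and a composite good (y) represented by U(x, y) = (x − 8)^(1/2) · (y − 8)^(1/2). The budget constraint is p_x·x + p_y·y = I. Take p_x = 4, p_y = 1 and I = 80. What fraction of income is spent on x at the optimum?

MRS = (y−8)/(x−8). Tangency with p_x/p_y gives y−8 = (p_x/p_y)·(x−8).
Substituting into the budget: x* = 8 + 0.5·(I − 8·p_x − 8·p_y)/p_x, and y* = 8 + 0.5·(…)/p_y.
Discretionary income = 80 − 8·4 − 8·1 = 40; x* = 8 + 0.5·40/4 = 13; y* = 8 + 0.5·40/1 = 28.
Expenditure on x: 4·13 = 52; share = 0.65.

share on x = 0.65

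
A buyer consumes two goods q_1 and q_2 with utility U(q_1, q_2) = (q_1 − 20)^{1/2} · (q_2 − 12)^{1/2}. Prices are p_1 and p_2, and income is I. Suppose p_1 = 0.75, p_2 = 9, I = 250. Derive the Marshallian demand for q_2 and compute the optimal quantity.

q_2* = 19.0556

Substituting into the budget: q_1* = 20 + 0.5·(I − 20·p_1 − 12·p_2)/p_1, and q_2* = 12 + 0.5·(…)/p_2.
Discretionary income = 250 − 20·0.75 − 12·9 = 127; q_2* = 12 + 0.5·127/9 = 19.0556.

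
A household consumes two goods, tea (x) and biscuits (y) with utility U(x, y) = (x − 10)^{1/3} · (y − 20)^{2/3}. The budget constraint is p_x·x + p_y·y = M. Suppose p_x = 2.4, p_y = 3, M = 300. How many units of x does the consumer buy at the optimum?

MRS = (1/2)·(y−20)/(x−10). Tangency with p_x/p_y gives y−20 = 2·(p_x/p_y)·(x−10).
After buying the subsistence bundle (10, 20), a share 1/3 of the remaining income goes to x: x* = 10 + 1/3·(M − 10p_x − 20p_y)/p_x.
Discretionary income = 300 − 10·2.4 − 20·3 = 216; x* = 10 + 1/3·216/2.4 = 40.

x* = 40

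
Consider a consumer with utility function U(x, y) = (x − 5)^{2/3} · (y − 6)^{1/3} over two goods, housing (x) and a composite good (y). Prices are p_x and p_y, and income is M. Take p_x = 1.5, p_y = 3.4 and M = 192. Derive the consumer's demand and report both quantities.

Let x' = x−5, y' = y−6. MRS = 2·y'/x' = p_x/p_y.
Substituting into the budget: x* = 5 + 2/3·(M − 5·p_x − 6·p_y)/p_x, and y* = 6 + 1/3·(…)/p_y.
Discretionary income = 192 − 5·1.5 − 6·3.4 = 164.1; x* = 5 + 2/3·164.1/1.5 = 77.9333; y* = 6 + 1/3·164.1/3.4 = 22.0882.

x* = 77.9333, y* = 22.0882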